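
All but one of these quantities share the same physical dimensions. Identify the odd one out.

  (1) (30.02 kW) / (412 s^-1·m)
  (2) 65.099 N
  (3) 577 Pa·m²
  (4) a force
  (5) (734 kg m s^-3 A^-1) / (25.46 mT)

Work out the base dimensions of each:
  (1) [kg·m²·s⁻³] / [m·s⁻¹] = kg·m·s⁻²
  (2) N = kg·m·s⁻²
  (3) Pa·m² = N·m⁻²·m² = kg·m·s⁻²
  (4) [force] = kg·m·s⁻²
  (5) [kg·m·s⁻³·A⁻¹] / [kg·s⁻²·A⁻¹] = m·s⁻¹
All reduce to kg·m·s⁻² except (5), which is m·s⁻¹.

(5)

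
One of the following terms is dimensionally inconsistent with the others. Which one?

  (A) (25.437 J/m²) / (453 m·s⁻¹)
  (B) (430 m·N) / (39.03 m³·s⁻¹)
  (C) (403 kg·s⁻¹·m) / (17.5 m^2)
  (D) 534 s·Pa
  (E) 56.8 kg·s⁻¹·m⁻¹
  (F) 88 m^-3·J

(F)

Dimensions:
  (A) [kg·s⁻²] / [m·s⁻¹] = kg·m⁻¹·s⁻¹
  (B) [kg·m²·s⁻²] / [m³·s⁻¹] = kg·m⁻¹·s⁻¹
  (C) [kg·m·s⁻¹] / [m²] = kg·m⁻¹·s⁻¹
  (D) Pa·s = N·m⁻²·s = kg·m⁻¹·s⁻¹
  (E) kg·m⁻¹·s⁻¹
  (F) J·m⁻³ = N·m·m⁻³ = kg·m⁻¹·s⁻²
All reduce to kg·m⁻¹·s⁻¹ except (F), which is kg·m⁻¹·s⁻².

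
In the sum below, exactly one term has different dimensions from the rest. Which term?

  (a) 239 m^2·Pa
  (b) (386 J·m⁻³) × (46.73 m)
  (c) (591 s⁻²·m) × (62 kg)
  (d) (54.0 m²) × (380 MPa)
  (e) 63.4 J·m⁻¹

(b)

Dimensions:
  (a) Pa·m² = N·m⁻²·m² = kg·m·s⁻²
  (b) [kg·m⁻¹·s⁻²] · [m] = kg·s⁻²
  (c) [m·s⁻²] · [kg] = kg·m·s⁻²
  (d) [m²] · [kg·m⁻¹·s⁻²] = kg·m·s⁻²
  (e) J·m⁻¹ = N·m·m⁻¹ = kg·m·s⁻²
All reduce to kg·m·s⁻² except (b), which is kg·s⁻².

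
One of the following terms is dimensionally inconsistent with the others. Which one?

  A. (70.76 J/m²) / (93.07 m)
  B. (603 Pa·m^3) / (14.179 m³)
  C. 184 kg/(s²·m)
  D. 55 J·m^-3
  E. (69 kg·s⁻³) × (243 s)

Work out the base dimensions of each:
  A. [kg·s⁻²] / [m] = kg·m⁻¹·s⁻²
  B. [kg·m²·s⁻²] / [m³] = kg·m⁻¹·s⁻²
  C. kg·m⁻¹·s⁻²
  D. J·m⁻³ = N·m·m⁻³ = kg·m⁻¹·s⁻²
  E. [kg·s⁻³] · [s] = kg·s⁻²
All reduce to kg·m⁻¹·s⁻² except E., which is kg·s⁻².

E.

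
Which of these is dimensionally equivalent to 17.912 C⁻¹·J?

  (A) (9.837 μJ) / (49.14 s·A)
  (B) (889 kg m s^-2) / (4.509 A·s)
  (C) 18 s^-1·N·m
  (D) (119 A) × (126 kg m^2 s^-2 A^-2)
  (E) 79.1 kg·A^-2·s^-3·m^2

(A)

Reference: J·C⁻¹ = N·m·(s·A)⁻¹ = kg·m²·s⁻³·A⁻¹.
Each option:
  (A) [kg·m²·s⁻²] / [s·A] = kg·m²·s⁻³·A⁻¹  ← same
  (B) [kg·m·s⁻²] / [s·A] = kg·m·s⁻³·A⁻¹
  (C) N·m·s⁻¹ = kg·m·s⁻²·m·s⁻¹ = kg·m²·s⁻³
  (D) [A] · [kg·m²·s⁻²·A⁻²] = kg·m²·s⁻²·A⁻¹
  (E) kg·m²·s⁻³·A⁻²
Only (A) matches kg·m²·s⁻³·A⁻¹.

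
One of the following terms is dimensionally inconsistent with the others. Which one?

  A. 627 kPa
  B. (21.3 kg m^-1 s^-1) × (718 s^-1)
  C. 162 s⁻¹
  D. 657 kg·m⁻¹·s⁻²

In SI base units:
  A. Pa = N·m⁻² = kg·m⁻¹·s⁻²
  B. [kg·m⁻¹·s⁻¹] · [s⁻¹] = kg·m⁻¹·s⁻²
  C. s⁻¹
  D. kg·m⁻¹·s⁻²
All reduce to kg·m⁻¹·s⁻² except C., which is s⁻¹.

C.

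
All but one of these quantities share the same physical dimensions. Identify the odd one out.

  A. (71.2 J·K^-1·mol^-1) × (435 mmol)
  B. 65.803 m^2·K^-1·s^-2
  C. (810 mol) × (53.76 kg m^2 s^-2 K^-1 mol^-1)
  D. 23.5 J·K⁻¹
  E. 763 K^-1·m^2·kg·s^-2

Reduce each to base SI dimensions:
  A. [kg·m²·s⁻²·K⁻¹·mol⁻¹] · [mol] = kg·m²·s⁻²·K⁻¹
  B. m²·s⁻²·K⁻¹
  C. [mol] · [kg·m²·s⁻²·K⁻¹·mol⁻¹] = kg·m²·s⁻²·K⁻¹
  D. J·K⁻¹ = N·m·K⁻¹ = kg·m²·s⁻²·K⁻¹
  E. kg·m²·s⁻²·K⁻¹
All reduce to kg·m²·s⁻²·K⁻¹ except B., which is m²·s⁻²·K⁻¹.

B.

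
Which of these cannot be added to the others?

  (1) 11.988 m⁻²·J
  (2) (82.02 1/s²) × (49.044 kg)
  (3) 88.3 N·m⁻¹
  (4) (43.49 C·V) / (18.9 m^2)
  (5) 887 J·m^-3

Reduce each to base SI dimensions:
  (1) J·m⁻² = N·m·m⁻² = kg·s⁻²
  (2) [s⁻²] · [kg] = kg·s⁻²
  (3) N·m⁻¹ = kg·m·s⁻²·m⁻¹ = kg·s⁻²
  (4) [kg·m²·s⁻²] / [m²] = kg·s⁻²
  (5) J·m⁻³ = N·m·m⁻³ = kg·m⁻¹·s⁻²
All reduce to kg·s⁻² except (5), which is kg·m⁻¹·s⁻².

(5)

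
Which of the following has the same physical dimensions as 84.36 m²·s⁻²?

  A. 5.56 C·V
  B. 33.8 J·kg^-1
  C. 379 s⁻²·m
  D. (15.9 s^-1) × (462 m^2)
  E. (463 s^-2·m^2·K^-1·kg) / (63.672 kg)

Reference: m²·s⁻².
Each option:
  A. C·V = s·A·J·C⁻¹ = kg·m²·s⁻²
  B. J·kg⁻¹ = N·m·kg⁻¹ = m²·s⁻²  ← same
  C. m·s⁻²
  D. [s⁻¹] · [m²] = m²·s⁻¹
  E. [kg·m²·s⁻²·K⁻¹] / [kg] = m²·s⁻²·K⁻¹
Only B. matches m²·s⁻².

B.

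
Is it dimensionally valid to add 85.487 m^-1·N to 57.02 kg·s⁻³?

In SI base units:
  85.487 m^-1·N:  N·m⁻¹ = kg·m·s⁻²·m⁻¹ = kg·s⁻²
  57.02 kg·s⁻³:  kg·s⁻³
kg·s⁻² ≠ kg·s⁻³, so they cannot be added.

No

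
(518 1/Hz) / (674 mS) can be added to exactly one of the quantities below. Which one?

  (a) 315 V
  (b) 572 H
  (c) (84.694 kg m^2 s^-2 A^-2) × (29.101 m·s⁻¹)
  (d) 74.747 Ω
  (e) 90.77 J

(b)

Reference: [s] / [kg⁻¹·m⁻²·s³·A²] = kg·m²·s⁻²·A⁻².
Each option:
  (a) V = J·C⁻¹ = kg·m²·s⁻³·A⁻¹
  (b) H = V·s·A⁻¹ = kg·m²·s⁻²·A⁻²  ← same
  (c) [kg·m²·s⁻²·A⁻²] · [m·s⁻¹] = kg·m³·s⁻³·A⁻²
  (d) Ω = V·A⁻¹ = kg·m²·s⁻³·A⁻²
  (e) J = N·m = kg·m²·s⁻²
Only (b) matches kg·m²·s⁻²·A⁻².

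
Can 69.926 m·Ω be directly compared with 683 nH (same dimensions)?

Dimensions:
  69.926 m·Ω:  Ω·m = V·A⁻¹·m = kg·m³·s⁻³·A⁻²
  683 nH:  H = V·s·A⁻¹ = kg·m²·s⁻²·A⁻²
kg·m³·s⁻³·A⁻² ≠ kg·m²·s⁻²·A⁻², so they cannot be added.

No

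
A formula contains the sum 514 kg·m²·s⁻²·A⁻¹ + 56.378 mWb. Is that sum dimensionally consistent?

Dimensions:
  514 kg·m²·s⁻²·A⁻¹:  kg·m²·s⁻²·A⁻¹
  56.378 mWb:  Wb = V·s = kg·m²·s⁻²·A⁻¹
Both are kg·m²·s⁻²·A⁻¹, so they have the same dimensions and can be added.

Yes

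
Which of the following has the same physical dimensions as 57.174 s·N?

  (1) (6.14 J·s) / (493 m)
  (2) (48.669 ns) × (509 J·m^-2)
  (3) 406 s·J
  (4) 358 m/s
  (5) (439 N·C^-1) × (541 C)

Reference: N·s = kg·m·s⁻²·s = kg·m·s⁻¹.
Each option:
  (1) [kg·m²·s⁻¹] / [m] = kg·m·s⁻¹  ← same
  (2) [s] · [kg·s⁻²] = kg·s⁻¹
  (3) J·s = N·m·s = kg·m²·s⁻¹
  (4) m·s⁻¹
  (5) [kg·m·s⁻³·A⁻¹] · [s·A] = kg·m·s⁻²
Only (1) matches kg·m·s⁻¹.

(1)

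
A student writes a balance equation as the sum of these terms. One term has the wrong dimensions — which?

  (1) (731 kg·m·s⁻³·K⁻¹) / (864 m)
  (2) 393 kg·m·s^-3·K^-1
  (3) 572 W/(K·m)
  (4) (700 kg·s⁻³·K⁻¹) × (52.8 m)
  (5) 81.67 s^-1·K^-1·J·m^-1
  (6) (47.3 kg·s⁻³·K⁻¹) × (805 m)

Reduce each to base SI dimensions:
  (1) [kg·m·s⁻³·K⁻¹] / [m] = kg·s⁻³·K⁻¹
  (2) kg·m·s⁻³·K⁻¹
  (3) W·m⁻¹·K⁻¹ = J·s⁻¹·m⁻¹·K⁻¹ = kg·m·s⁻³·K⁻¹
  (4) [kg·s⁻³·K⁻¹] · [m] = kg·m·s⁻³·K⁻¹
  (5) J·s⁻¹·m⁻¹·K⁻¹ = N·m·s⁻¹·m⁻¹·K⁻¹ = kg·m·s⁻³·K⁻¹
  (6) [kg·s⁻³·K⁻¹] · [m] = kg·m·s⁻³·K⁻¹
All reduce to kg·m·s⁻³·K⁻¹ except (1), which is kg·s⁻³·K⁻¹.

(1)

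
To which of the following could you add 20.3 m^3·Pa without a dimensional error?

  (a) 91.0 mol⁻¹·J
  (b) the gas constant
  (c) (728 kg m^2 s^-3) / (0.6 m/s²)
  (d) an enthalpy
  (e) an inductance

(d)

Reference: Pa·m³ = N·m⁻²·m³ = kg·m²·s⁻².
Each option:
  (a) J·mol⁻¹ = N·m·mol⁻¹ = kg·m²·s⁻²·mol⁻¹
  (b) [gas constant] = kg·m²·s⁻²·K⁻¹·mol⁻¹
  (c) [kg·m²·s⁻³] / [m·s⁻²] = kg·m·s⁻¹
  (d) [enthalpy] = kg·m²·s⁻²  ← same
  (e) [inductance] = kg·m²·s⁻²·A⁻²
Only (d) matches kg·m²·s⁻².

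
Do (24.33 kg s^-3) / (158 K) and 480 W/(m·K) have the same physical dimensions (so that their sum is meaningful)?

Work out the base dimensions of each:
  (24.33 kg s^-3) / (158 K):  [kg·s⁻³] / [K] = kg·s⁻³·K⁻¹
  480 W/(m·K):  W·m⁻¹·K⁻¹ = J·s⁻¹·m⁻¹·K⁻¹ = kg·m·s⁻³·K⁻¹
kg·s⁻³·K⁻¹ ≠ kg·m·s⁻³·K⁻¹, so they cannot be added.

No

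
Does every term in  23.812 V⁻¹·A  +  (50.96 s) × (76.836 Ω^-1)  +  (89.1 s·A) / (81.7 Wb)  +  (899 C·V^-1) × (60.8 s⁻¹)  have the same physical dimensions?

No

Reduce each to base SI dimensions:
  23.812 V⁻¹·A:  A·V⁻¹ = A·(J·C⁻¹)⁻¹ = kg⁻¹·m⁻²·s³·A²
  (50.96 s) × (76.836 Ω^-1):  [s] · [kg⁻¹·m⁻²·s³·A²] = kg⁻¹·m⁻²·s⁴·A²
  (89.1 s·A) / (81.7 Wb):  [s·A] / [kg·m²·s⁻²·A⁻¹] = kg⁻¹·m⁻²·s³·A²
  (899 C·V^-1) × (60.8 s⁻¹):  [kg⁻¹·m⁻²·s⁴·A²] · [s⁻¹] = kg⁻¹·m⁻²·s³·A²
The terms do not share a single dimension (kg⁻¹·m⁻²·s³·A² vs kg⁻¹·m⁻²·s⁴·A²).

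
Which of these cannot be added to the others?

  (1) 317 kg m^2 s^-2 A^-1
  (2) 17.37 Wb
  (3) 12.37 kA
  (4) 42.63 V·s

(3)

Work out the base dimensions of each:
  (1) kg·m²·s⁻²·A⁻¹
  (2) Wb = V·s = kg·m²·s⁻²·A⁻¹
  (3) A
  (4) V·s = J·C⁻¹·s = kg·m²·s⁻²·A⁻¹
All reduce to kg·m²·s⁻²·A⁻¹ except (3), which is A.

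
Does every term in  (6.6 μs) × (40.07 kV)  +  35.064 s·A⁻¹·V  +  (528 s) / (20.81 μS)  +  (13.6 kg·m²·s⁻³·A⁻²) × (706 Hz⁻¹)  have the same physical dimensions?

Reduce each to base SI dimensions:
  (6.6 μs) × (40.07 kV):  [s] · [kg·m²·s⁻³·A⁻¹] = kg·m²·s⁻²·A⁻¹
  35.064 s·A⁻¹·V:  V·s·A⁻¹ = J·C⁻¹·s·A⁻¹ = kg·m²·s⁻²·A⁻²
  (528 s) / (20.81 μS):  [s] / [kg⁻¹·m⁻²·s³·A²] = kg·m²·s⁻²·A⁻²
  (13.6 kg·m²·s⁻³·A⁻²) × (706 Hz⁻¹):  [kg·m²·s⁻³·A⁻²] · [s] = kg·m²·s⁻²·A⁻²
The terms do not share a single dimension (kg·m²·s⁻²·A⁻² vs kg·m²·s⁻²·A⁻¹).

No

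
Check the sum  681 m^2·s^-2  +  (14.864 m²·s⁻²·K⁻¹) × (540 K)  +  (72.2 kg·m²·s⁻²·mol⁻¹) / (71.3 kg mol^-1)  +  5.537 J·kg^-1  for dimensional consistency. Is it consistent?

Reduce each to base SI dimensions:
  681 m^2·s^-2:  m²·s⁻²
  (14.864 m²·s⁻²·K⁻¹) × (540 K):  [m²·s⁻²·K⁻¹] · [K] = m²·s⁻²
  (72.2 kg·m²·s⁻²·mol⁻¹) / (71.3 kg mol^-1):  [kg·m²·s⁻²·mol⁻¹] / [kg·mol⁻¹] = m²·s⁻²
  5.537 J·kg^-1:  J·kg⁻¹ = N·m·kg⁻¹ = m²·s⁻²
Every term reduces to m²·s⁻².

Yes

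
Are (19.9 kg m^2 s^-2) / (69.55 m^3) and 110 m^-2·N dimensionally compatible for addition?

In SI base units:
  (19.9 kg m^2 s^-2) / (69.55 m^3):  [kg·m²·s⁻²] / [m³] = kg·m⁻¹·s⁻²
  110 m^-2·N:  N·m⁻² = kg·m·s⁻²·m⁻² = kg·m⁻¹·s⁻²
Both are kg·m⁻¹·s⁻², so they have the same dimensions and can be added.

Yes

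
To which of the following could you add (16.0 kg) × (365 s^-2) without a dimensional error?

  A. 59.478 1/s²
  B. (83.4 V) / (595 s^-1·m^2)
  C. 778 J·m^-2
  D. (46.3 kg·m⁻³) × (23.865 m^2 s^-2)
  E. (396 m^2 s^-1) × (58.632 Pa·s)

Reference: [kg] · [s⁻²] = kg·s⁻².
Each option:
  A. s⁻²
  B. [kg·m²·s⁻³·A⁻¹] / [m²·s⁻¹] = kg·s⁻²·A⁻¹
  C. J·m⁻² = N·m·m⁻² = kg·s⁻²  ← same
  D. [kg·m⁻³] · [m²·s⁻²] = kg·m⁻¹·s⁻²
  E. [m²·s⁻¹] · [kg·m⁻¹·s⁻¹] = kg·m·s⁻²
Only C. matches kg·s⁻².

C.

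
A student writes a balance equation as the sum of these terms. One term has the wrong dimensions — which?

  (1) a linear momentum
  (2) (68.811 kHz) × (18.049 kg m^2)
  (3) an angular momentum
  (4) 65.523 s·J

(1)

In SI base units:
  (1) [linear momentum] = kg·m·s⁻¹
  (2) [s⁻¹] · [kg·m²] = kg·m²·s⁻¹
  (3) [angular momentum] = kg·m²·s⁻¹
  (4) J·s = N·m·s = kg·m²·s⁻¹
All reduce to kg·m²·s⁻¹ except (1), which is kg·m·s⁻¹.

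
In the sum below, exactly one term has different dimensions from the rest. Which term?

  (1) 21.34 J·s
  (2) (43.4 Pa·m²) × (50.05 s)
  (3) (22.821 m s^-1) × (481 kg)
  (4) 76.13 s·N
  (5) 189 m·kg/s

In SI base units:
  (1) J·s = N·m·s = kg·m²·s⁻¹
  (2) [kg·m·s⁻²] · [s] = kg·m·s⁻¹
  (3) [m·s⁻¹] · [kg] = kg·m·s⁻¹
  (4) N·s = kg·m·s⁻²·s = kg·m·s⁻¹
  (5) kg·m·s⁻¹
All reduce to kg·m·s⁻¹ except (1), which is kg·m²·s⁻¹.

(1)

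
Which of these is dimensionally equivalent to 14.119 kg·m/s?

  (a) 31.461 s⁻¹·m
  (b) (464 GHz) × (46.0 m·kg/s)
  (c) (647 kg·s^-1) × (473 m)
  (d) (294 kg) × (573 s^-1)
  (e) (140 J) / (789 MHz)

Reference: kg·m·s⁻¹.
Each option:
  (a) m·s⁻¹
  (b) [s⁻¹] · [kg·m·s⁻¹] = kg·m·s⁻²
  (c) [kg·s⁻¹] · [m] = kg·m·s⁻¹  ← same
  (d) [kg] · [s⁻¹] = kg·s⁻¹
  (e) [kg·m²·s⁻²] / [s⁻¹] = kg·m²·s⁻¹
Only (c) matches kg·m·s⁻¹.

(c)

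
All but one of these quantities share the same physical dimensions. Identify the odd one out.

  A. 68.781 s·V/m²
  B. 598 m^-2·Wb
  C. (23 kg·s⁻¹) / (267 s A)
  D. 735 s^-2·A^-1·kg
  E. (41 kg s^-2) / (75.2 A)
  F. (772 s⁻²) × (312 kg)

Reduce each to base SI dimensions:
  A. V·s·m⁻² = J·C⁻¹·s·m⁻² = kg·s⁻²·A⁻¹
  B. Wb·m⁻² = V·s·m⁻² = kg·s⁻²·A⁻¹
  C. [kg·s⁻¹] / [s·A] = kg·s⁻²·A⁻¹
  D. kg·s⁻²·A⁻¹
  E. [kg·s⁻²] / [A] = kg·s⁻²·A⁻¹
  F. [s⁻²] · [kg] = kg·s⁻²
All reduce to kg·s⁻²·A⁻¹ except F., which is kg·s⁻².

F.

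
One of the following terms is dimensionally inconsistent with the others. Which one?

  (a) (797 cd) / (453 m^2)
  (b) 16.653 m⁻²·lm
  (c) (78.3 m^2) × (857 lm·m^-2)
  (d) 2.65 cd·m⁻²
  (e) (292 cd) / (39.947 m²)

Expand each in SI base units:
  (a) [cd] / [m²] = m⁻²·cd
  (b) lm·m⁻² = cd·m⁻² = m⁻²·cd
  (c) [m²] · [m⁻²·cd] = cd
  (d) cd·m⁻² = m⁻²·cd
  (e) [cd] / [m²] = m⁻²·cd
All reduce to m⁻²·cd except (c), which is cd.

(c)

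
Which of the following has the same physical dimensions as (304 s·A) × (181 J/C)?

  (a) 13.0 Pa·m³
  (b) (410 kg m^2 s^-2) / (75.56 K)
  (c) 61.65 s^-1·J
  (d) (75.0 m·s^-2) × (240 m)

(a)

Reference: [s·A] · [kg·m²·s⁻³·A⁻¹] = kg·m²·s⁻².
Each option:
  (a) Pa·m³ = N·m⁻²·m³ = kg·m²·s⁻²  ← same
  (b) [kg·m²·s⁻²] / [K] = kg·m²·s⁻²·K⁻¹
  (c) J·s⁻¹ = N·m·s⁻¹ = kg·m²·s⁻³
  (d) [m·s⁻²] · [m] = m²·s⁻²
Only (a) matches kg·m²·s⁻².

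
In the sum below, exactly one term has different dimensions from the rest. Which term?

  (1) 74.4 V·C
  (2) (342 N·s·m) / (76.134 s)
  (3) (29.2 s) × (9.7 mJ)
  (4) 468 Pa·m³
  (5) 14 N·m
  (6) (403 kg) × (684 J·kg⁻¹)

Reduce each to base SI dimensions:
  (1) C·V = s·A·J·C⁻¹ = kg·m²·s⁻²
  (2) [kg·m²·s⁻¹] / [s] = kg·m²·s⁻²
  (3) [s] · [kg·m²·s⁻²] = kg·m²·s⁻¹
  (4) Pa·m³ = N·m⁻²·m³ = kg·m²·s⁻²
  (5) N·m = kg·m·s⁻²·m = kg·m²·s⁻²
  (6) [kg] · [m²·s⁻²] = kg·m²·s⁻²
All reduce to kg·m²·s⁻² except (3), which is kg·m²·s⁻¹.

(3)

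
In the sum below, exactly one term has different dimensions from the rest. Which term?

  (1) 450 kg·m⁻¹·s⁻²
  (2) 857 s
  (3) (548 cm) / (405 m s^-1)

(1)

Expand each in SI base units:
  (1) kg·m⁻¹·s⁻²
  (2) s
  (3) [m] / [m·s⁻¹] = s
All reduce to s except (1), which is kg·m⁻¹·s⁻².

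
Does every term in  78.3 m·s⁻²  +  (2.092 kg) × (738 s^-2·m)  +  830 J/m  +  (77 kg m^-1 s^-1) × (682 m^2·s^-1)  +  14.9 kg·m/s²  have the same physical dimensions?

No

In SI base units:
  78.3 m·s⁻²:  m·s⁻²
  (2.092 kg) × (738 s^-2·m):  [kg] · [m·s⁻²] = kg·m·s⁻²
  830 J/m:  J·m⁻¹ = N·m·m⁻¹ = kg·m·s⁻²
  (77 kg m^-1 s^-1) × (682 m^2·s^-1):  [kg·m⁻¹·s⁻¹] · [m²·s⁻¹] = kg·m·s⁻²
  14.9 kg·m/s²:  kg·m·s⁻²
The terms do not share a single dimension (kg·m·s⁻² vs m·s⁻²).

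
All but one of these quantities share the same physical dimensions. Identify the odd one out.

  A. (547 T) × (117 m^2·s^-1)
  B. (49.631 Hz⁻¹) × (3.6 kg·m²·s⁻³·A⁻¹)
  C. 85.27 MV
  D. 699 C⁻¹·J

B.

In SI base units:
  A. [kg·s⁻²·A⁻¹] · [m²·s⁻¹] = kg·m²·s⁻³·A⁻¹
  B. [s] · [kg·m²·s⁻³·A⁻¹] = kg·m²·s⁻²·A⁻¹
  C. V = J·C⁻¹ = kg·m²·s⁻³·A⁻¹
  D. J·C⁻¹ = N·m·(s·A)⁻¹ = kg·m²·s⁻³·A⁻¹
All reduce to kg·m²·s⁻³·A⁻¹ except B., which is kg·m²·s⁻²·A⁻¹.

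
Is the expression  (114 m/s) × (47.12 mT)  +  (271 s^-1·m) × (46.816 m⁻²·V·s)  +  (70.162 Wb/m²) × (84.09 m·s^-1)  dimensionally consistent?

Reduce each to base SI dimensions:
  (114 m/s) × (47.12 mT):  [m·s⁻¹] · [kg·s⁻²·A⁻¹] = kg·m·s⁻³·A⁻¹
  (271 s^-1·m) × (46.816 m⁻²·V·s):  [m·s⁻¹] · [kg·s⁻²·A⁻¹] = kg·m·s⁻³·A⁻¹
  (70.162 Wb/m²) × (84.09 m·s^-1):  [kg·s⁻²·A⁻¹] · [m·s⁻¹] = kg·m·s⁻³·A⁻¹
Every term reduces to kg·m·s⁻³·A⁻¹.

Yes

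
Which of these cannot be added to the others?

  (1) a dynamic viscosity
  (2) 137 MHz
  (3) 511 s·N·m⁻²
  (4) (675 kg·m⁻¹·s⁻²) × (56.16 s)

(2)

Dimensions:
  (1) [dynamic viscosity] = kg·m⁻¹·s⁻¹
  (2) Hz = s⁻¹
  (3) N·s·m⁻² = kg·m·s⁻²·s·m⁻² = kg·m⁻¹·s⁻¹
  (4) [kg·m⁻¹·s⁻²] · [s] = kg·m⁻¹·s⁻¹
All reduce to kg·m⁻¹·s⁻¹ except (2), which is s⁻¹.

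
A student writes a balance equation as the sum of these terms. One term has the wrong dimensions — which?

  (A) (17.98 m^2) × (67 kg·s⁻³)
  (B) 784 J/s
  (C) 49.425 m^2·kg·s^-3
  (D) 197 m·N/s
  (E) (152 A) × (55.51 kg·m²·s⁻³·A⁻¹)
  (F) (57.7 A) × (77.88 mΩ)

(F)

Work out the base dimensions of each:
  (A) [m²] · [kg·s⁻³] = kg·m²·s⁻³
  (B) J·s⁻¹ = N·m·s⁻¹ = kg·m²·s⁻³
  (C) kg·m²·s⁻³
  (D) N·m·s⁻¹ = kg·m·s⁻²·m·s⁻¹ = kg·m²·s⁻³
  (E) [A] · [kg·m²·s⁻³·A⁻¹] = kg·m²·s⁻³
  (F) [A] · [kg·m²·s⁻³·A⁻²] = kg·m²·s⁻³·A⁻¹
All reduce to kg·m²·s⁻³ except (F), which is kg·m²·s⁻³·A⁻¹.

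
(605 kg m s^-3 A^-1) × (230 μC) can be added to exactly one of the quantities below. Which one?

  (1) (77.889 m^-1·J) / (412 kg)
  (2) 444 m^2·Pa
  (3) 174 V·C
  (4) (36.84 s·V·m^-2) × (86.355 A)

Reference: [kg·m·s⁻³·A⁻¹] · [s·A] = kg·m·s⁻².
Each option:
  (1) [kg·m·s⁻²] / [kg] = m·s⁻²
  (2) Pa·m² = N·m⁻²·m² = kg·m·s⁻²  ← same
  (3) C·V = s·A·J·C⁻¹ = kg·m²·s⁻²
  (4) [kg·s⁻²·A⁻¹] · [A] = kg·s⁻²
Only (2) matches kg·m·s⁻².

(2)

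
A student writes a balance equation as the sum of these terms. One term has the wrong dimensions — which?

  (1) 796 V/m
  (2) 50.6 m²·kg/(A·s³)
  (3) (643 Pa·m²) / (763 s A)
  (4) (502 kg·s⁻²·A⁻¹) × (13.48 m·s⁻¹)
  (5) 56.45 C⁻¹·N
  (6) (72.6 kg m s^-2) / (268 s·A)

(2)

In SI base units:
  (1) V·m⁻¹ = J·C⁻¹·m⁻¹ = kg·m·s⁻³·A⁻¹
  (2) kg·m²·s⁻³·A⁻¹
  (3) [kg·m·s⁻²] / [s·A] = kg·m·s⁻³·A⁻¹
  (4) [kg·s⁻²·A⁻¹] · [m·s⁻¹] = kg·m·s⁻³·A⁻¹
  (5) N·C⁻¹ = kg·m·s⁻²·(s·A)⁻¹ = kg·m·s⁻³·A⁻¹
  (6) [kg·m·s⁻²] / [s·A] = kg·m·s⁻³·A⁻¹
All reduce to kg·m·s⁻³·A⁻¹ except (2), which is kg·m²·s⁻³·A⁻¹.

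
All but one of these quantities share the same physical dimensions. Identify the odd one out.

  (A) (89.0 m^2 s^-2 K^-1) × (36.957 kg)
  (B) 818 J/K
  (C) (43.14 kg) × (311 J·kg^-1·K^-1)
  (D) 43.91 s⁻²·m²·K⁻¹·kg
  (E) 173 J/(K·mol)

(E)

Dimensions:
  (A) [m²·s⁻²·K⁻¹] · [kg] = kg·m²·s⁻²·K⁻¹
  (B) J·K⁻¹ = N·m·K⁻¹ = kg·m²·s⁻²·K⁻¹
  (C) [kg] · [m²·s⁻²·K⁻¹] = kg·m²·s⁻²·K⁻¹
  (D) kg·m²·s⁻²·K⁻¹
  (E) J·mol⁻¹·K⁻¹ = N·m·mol⁻¹·K⁻¹ = kg·m²·s⁻²·K⁻¹·mol⁻¹
All reduce to kg·m²·s⁻²·K⁻¹ except (E), which is kg·m²·s⁻²·K⁻¹·mol⁻¹.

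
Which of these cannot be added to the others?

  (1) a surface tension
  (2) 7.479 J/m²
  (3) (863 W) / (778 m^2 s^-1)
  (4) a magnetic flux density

(4)

Reduce each to base SI dimensions:
  (1) [surface tension] = kg·s⁻²
  (2) J·m⁻² = N·m·m⁻² = kg·s⁻²
  (3) [kg·m²·s⁻³] / [m²·s⁻¹] = kg·s⁻²
  (4) [magnetic flux density] = kg·s⁻²·A⁻¹
All reduce to kg·s⁻² except (4), which is kg·s⁻²·A⁻¹.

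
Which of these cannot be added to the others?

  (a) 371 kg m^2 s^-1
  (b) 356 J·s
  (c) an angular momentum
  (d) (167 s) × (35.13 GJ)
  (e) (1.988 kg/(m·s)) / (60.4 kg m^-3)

Work out the base dimensions of each:
  (a) kg·m²·s⁻¹
  (b) J·s = N·m·s = kg·m²·s⁻¹
  (c) [angular momentum] = kg·m²·s⁻¹
  (d) [s] · [kg·m²·s⁻²] = kg·m²·s⁻¹
  (e) [kg·m⁻¹·s⁻¹] / [kg·m⁻³] = m²·s⁻¹
All reduce to kg·m²·s⁻¹ except (e), which is m²·s⁻¹.

(e)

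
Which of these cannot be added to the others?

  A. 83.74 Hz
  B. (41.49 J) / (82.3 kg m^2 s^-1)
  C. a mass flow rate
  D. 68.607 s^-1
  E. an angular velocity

Reduce each to base SI dimensions:
  A. Hz = s⁻¹
  B. [kg·m²·s⁻²] / [kg·m²·s⁻¹] = s⁻¹
  C. [mass flow rate] = kg·s⁻¹
  D. s⁻¹
  E. [angular velocity] = s⁻¹
All reduce to s⁻¹ except C., which is kg·s⁻¹.

C.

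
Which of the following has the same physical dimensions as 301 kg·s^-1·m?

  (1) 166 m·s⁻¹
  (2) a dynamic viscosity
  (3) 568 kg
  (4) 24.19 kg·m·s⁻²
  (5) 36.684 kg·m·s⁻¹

Reference: kg·m·s⁻¹.
Each option:
  (1) m·s⁻¹
  (2) [dynamic viscosity] = kg·m⁻¹·s⁻¹
  (3) kg
  (4) kg·m·s⁻²
  (5) kg·m·s⁻¹  ← same
Only (5) matches kg·m·s⁻¹.

(5)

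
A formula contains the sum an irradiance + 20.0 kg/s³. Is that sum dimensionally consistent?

Yes

In SI base units:
  an irradiance:  [irradiance] = kg·s⁻³
  20.0 kg/s³:  kg·s⁻³
Both are kg·s⁻³, so they have the same dimensions and can be added.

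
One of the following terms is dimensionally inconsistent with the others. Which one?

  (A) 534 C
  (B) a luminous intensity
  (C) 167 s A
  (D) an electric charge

(B)

Expand each in SI base units:
  (A) C = s·A
  (B) [luminous intensity] = cd
  (C) s·A
  (D) [electric charge] = s·A
All reduce to s·A except (B), which is cd.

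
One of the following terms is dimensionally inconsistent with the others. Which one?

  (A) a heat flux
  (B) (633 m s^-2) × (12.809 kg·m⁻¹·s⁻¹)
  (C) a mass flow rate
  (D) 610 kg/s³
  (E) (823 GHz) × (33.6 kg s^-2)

(C)

Reduce each to base SI dimensions:
  (A) [heat flux] = kg·s⁻³
  (B) [m·s⁻²] · [kg·m⁻¹·s⁻¹] = kg·s⁻³
  (C) [mass flow rate] = kg·s⁻¹
  (D) kg·s⁻³
  (E) [s⁻¹] · [kg·s⁻²] = kg·s⁻³
All reduce to kg·s⁻³ except (C), which is kg·s⁻¹.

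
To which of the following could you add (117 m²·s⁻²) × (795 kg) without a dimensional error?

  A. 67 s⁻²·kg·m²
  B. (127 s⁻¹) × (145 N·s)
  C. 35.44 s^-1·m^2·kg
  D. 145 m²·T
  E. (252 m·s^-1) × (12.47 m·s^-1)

A.

Reference: [m²·s⁻²] · [kg] = kg·m²·s⁻².
Each option:
  A. kg·m²·s⁻²  ← same
  B. [s⁻¹] · [kg·m·s⁻¹] = kg·m·s⁻²
  C. kg·m²·s⁻¹
  D. T·m² = Wb·m⁻²·m² = kg·m²·s⁻²·A⁻¹
  E. [m·s⁻¹] · [m·s⁻¹] = m²·s⁻²
Only A. matches kg·m²·s⁻².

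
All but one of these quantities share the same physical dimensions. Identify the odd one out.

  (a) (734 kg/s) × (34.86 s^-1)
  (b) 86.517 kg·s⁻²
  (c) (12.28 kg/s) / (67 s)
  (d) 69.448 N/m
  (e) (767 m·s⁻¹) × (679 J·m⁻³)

(e)

Dimensions:
  (a) [kg·s⁻¹] · [s⁻¹] = kg·s⁻²
  (b) kg·s⁻²
  (c) [kg·s⁻¹] / [s] = kg·s⁻²
  (d) N·m⁻¹ = kg·m·s⁻²·m⁻¹ = kg·s⁻²
  (e) [m·s⁻¹] · [kg·m⁻¹·s⁻²] = kg·s⁻³
All reduce to kg·s⁻² except (e), which is kg·s⁻³.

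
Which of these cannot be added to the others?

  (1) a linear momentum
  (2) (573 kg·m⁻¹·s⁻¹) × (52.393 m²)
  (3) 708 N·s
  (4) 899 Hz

Expand each in SI base units:
  (1) [linear momentum] = kg·m·s⁻¹
  (2) [kg·m⁻¹·s⁻¹] · [m²] = kg·m·s⁻¹
  (3) N·s = kg·m·s⁻²·s = kg·m·s⁻¹
  (4) Hz = s⁻¹
All reduce to kg·m·s⁻¹ except (4), which is s⁻¹.

(4)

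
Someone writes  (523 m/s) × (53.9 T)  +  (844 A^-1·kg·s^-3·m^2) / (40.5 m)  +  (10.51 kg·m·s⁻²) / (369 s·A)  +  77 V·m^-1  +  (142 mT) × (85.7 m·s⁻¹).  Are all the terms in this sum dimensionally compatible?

Expand each in SI base units:
  (523 m/s) × (53.9 T):  [m·s⁻¹] · [kg·s⁻²·A⁻¹] = kg·m·s⁻³·A⁻¹
  (844 A^-1·kg·s^-3·m^2) / (40.5 m):  [kg·m²·s⁻³·A⁻¹] / [m] = kg·m·s⁻³·A⁻¹
  (10.51 kg·m·s⁻²) / (369 s·A):  [kg·m·s⁻²] / [s·A] = kg·m·s⁻³·A⁻¹
  77 V·m^-1:  V·m⁻¹ = J·C⁻¹·m⁻¹ = kg·m·s⁻³·A⁻¹
  (142 mT) × (85.7 m·s⁻¹):  [kg·s⁻²·A⁻¹] · [m·s⁻¹] = kg·m·s⁻³·A⁻¹
Every term reduces to kg·m·s⁻³·A⁻¹.

Yes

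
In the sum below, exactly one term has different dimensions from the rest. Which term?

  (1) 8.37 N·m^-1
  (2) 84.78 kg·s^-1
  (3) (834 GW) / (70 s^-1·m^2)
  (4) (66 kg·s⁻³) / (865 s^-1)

Work out the base dimensions of each:
  (1) N·m⁻¹ = kg·m·s⁻²·m⁻¹ = kg·s⁻²
  (2) kg·s⁻¹
  (3) [kg·m²·s⁻³] / [m²·s⁻¹] = kg·s⁻²
  (4) [kg·s⁻³] / [s⁻¹] = kg·s⁻²
All reduce to kg·s⁻² except (2), which is kg·s⁻¹.

(2)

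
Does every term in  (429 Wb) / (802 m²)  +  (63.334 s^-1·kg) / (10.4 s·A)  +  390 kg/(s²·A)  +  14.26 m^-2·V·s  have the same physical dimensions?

Work out the base dimensions of each:
  (429 Wb) / (802 m²):  [kg·m²·s⁻²·A⁻¹] / [m²] = kg·s⁻²·A⁻¹
  (63.334 s^-1·kg) / (10.4 s·A):  [kg·s⁻¹] / [s·A] = kg·s⁻²·A⁻¹
  390 kg/(s²·A):  kg·s⁻²·A⁻¹
  14.26 m^-2·V·s:  V·s·m⁻² = J·C⁻¹·s·m⁻² = kg·s⁻²·A⁻¹
Every term reduces to kg·s⁻²·A⁻¹.

Yes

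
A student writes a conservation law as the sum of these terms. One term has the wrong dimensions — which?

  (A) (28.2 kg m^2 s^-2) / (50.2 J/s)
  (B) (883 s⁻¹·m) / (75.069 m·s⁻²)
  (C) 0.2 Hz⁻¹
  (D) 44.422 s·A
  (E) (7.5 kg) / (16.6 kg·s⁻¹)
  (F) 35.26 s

(D)

In SI base units:
  (A) [kg·m²·s⁻²] / [kg·m²·s⁻³] = s
  (B) [m·s⁻¹] / [m·s⁻²] = s
  (C) Hz⁻¹ = (s⁻¹)⁻¹ = s
  (D) A·s = s·A
  (E) [kg] / [kg·s⁻¹] = s
  (F) s
All reduce to s except (D), which is s·A.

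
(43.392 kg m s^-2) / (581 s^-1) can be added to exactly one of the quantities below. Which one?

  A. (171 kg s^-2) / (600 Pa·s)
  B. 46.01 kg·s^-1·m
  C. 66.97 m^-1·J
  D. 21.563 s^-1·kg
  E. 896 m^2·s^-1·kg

Reference: [kg·m·s⁻²] / [s⁻¹] = kg·m·s⁻¹.
Each option:
  A. [kg·s⁻²] / [kg·m⁻¹·s⁻¹] = m·s⁻¹
  B. kg·m·s⁻¹  ← same
  C. J·m⁻¹ = N·m·m⁻¹ = kg·m·s⁻²
  D. kg·s⁻¹
  E. kg·m²·s⁻¹
Only B. matches kg·m·s⁻¹.

B.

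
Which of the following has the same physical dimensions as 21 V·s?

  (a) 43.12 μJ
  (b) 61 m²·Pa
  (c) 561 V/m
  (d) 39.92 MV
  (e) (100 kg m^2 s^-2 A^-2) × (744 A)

(e)

Reference: V·s = J·C⁻¹·s = kg·m²·s⁻²·A⁻¹.
Each option:
  (a) J = N·m = kg·m²·s⁻²
  (b) Pa·m² = N·m⁻²·m² = kg·m·s⁻²
  (c) V·m⁻¹ = J·C⁻¹·m⁻¹ = kg·m·s⁻³·A⁻¹
  (d) V = J·C⁻¹ = kg·m²·s⁻³·A⁻¹
  (e) [kg·m²·s⁻²·A⁻²] · [A] = kg·m²·s⁻²·A⁻¹  ← same
Only (e) matches kg·m²·s⁻²·A⁻¹.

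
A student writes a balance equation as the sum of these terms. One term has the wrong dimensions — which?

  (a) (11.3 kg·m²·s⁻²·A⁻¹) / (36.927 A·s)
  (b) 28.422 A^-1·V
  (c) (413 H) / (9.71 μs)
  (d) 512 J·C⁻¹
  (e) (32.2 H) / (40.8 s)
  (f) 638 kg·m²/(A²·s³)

In SI base units:
  (a) [kg·m²·s⁻²·A⁻¹] / [s·A] = kg·m²·s⁻³·A⁻²
  (b) V·A⁻¹ = J·C⁻¹·A⁻¹ = kg·m²·s⁻³·A⁻²
  (c) [kg·m²·s⁻²·A⁻²] / [s] = kg·m²·s⁻³·A⁻²
  (d) J·C⁻¹ = N·m·(s·A)⁻¹ = kg·m²·s⁻³·A⁻¹
  (e) [kg·m²·s⁻²·A⁻²] / [s] = kg·m²·s⁻³·A⁻²
  (f) kg·m²·s⁻³·A⁻²
All reduce to kg·m²·s⁻³·A⁻² except (d), which is kg·m²·s⁻³·A⁻¹.

(d)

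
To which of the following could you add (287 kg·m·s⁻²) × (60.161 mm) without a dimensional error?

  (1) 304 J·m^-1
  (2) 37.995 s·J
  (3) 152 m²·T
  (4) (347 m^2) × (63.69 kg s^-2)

(4)

Reference: [kg·m·s⁻²] · [m] = kg·m²·s⁻².
Each option:
  (1) J·m⁻¹ = N·m·m⁻¹ = kg·m·s⁻²
  (2) J·s = N·m·s = kg·m²·s⁻¹
  (3) T·m² = Wb·m⁻²·m² = kg·m²·s⁻²·A⁻¹
  (4) [m²] · [kg·s⁻²] = kg·m²·s⁻²  ← same
Only (4) matches kg·m²·s⁻².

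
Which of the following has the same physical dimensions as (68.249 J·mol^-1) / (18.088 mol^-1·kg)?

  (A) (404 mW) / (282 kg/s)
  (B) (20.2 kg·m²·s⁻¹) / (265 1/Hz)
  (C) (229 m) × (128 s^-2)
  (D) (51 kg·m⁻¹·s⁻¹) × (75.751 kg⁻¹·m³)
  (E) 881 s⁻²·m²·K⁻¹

Reference: [kg·m²·s⁻²·mol⁻¹] / [kg·mol⁻¹] = m²·s⁻².
Each option:
  (A) [kg·m²·s⁻³] / [kg·s⁻¹] = m²·s⁻²  ← same
  (B) [kg·m²·s⁻¹] / [s] = kg·m²·s⁻²
  (C) [m] · [s⁻²] = m·s⁻²
  (D) [kg·m⁻¹·s⁻¹] · [kg⁻¹·m³] = m²·s⁻¹
  (E) m²·s⁻²·K⁻¹
Only (A) matches m²·s⁻².

(A)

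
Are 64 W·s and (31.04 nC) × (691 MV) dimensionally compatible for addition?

Yes

Expand each in SI base units:
  64 W·s:  W·s = J·s⁻¹·s = kg·m²·s⁻²
  (31.04 nC) × (691 MV):  [s·A] · [kg·m²·s⁻³·A⁻¹] = kg·m²·s⁻²
Both are kg·m²·s⁻², so they have the same dimensions and can be added.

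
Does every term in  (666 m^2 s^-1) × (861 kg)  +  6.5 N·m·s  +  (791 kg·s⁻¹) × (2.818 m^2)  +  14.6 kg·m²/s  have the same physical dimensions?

Yes

Dimensions:
  (666 m^2 s^-1) × (861 kg):  [m²·s⁻¹] · [kg] = kg·m²·s⁻¹
  6.5 N·m·s:  N·m·s = kg·m·s⁻²·m·s = kg·m²·s⁻¹
  (791 kg·s⁻¹) × (2.818 m^2):  [kg·s⁻¹] · [m²] = kg·m²·s⁻¹
  14.6 kg·m²/s:  kg·m²·s⁻¹
Every term reduces to kg·m²·s⁻¹.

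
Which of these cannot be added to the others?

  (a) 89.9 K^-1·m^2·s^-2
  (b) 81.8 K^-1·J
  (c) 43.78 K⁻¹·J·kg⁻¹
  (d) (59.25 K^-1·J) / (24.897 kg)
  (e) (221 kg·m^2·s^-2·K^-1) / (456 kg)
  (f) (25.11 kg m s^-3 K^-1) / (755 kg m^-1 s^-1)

Work out the base dimensions of each:
  (a) m²·s⁻²·K⁻¹
  (b) J·K⁻¹ = N·m·K⁻¹ = kg·m²·s⁻²·K⁻¹
  (c) J·kg⁻¹·K⁻¹ = N·m·kg⁻¹·K⁻¹ = m²·s⁻²·K⁻¹
  (d) [kg·m²·s⁻²·K⁻¹] / [kg] = m²·s⁻²·K⁻¹
  (e) [kg·m²·s⁻²·K⁻¹] / [kg] = m²·s⁻²·K⁻¹
  (f) [kg·m·s⁻³·K⁻¹] / [kg·m⁻¹·s⁻¹] = m²·s⁻²·K⁻¹
All reduce to m²·s⁻²·K⁻¹ except (b), which is kg·m²·s⁻²·K⁻¹.

(b)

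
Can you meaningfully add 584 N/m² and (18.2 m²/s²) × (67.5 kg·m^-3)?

Yes

Reduce each to base SI dimensions:
  584 N/m²:  N·m⁻² = kg·m·s⁻²·m⁻² = kg·m⁻¹·s⁻²
  (18.2 m²/s²) × (67.5 kg·m^-3):  [m²·s⁻²] · [kg·m⁻³] = kg·m⁻¹·s⁻²
Both are kg·m⁻¹·s⁻², so they have the same dimensions and can be added.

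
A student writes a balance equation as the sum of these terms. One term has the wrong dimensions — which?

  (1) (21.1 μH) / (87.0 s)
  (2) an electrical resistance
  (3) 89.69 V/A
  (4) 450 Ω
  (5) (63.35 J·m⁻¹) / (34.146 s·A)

(5)

Expand each in SI base units:
  (1) [kg·m²·s⁻²·A⁻²] / [s] = kg·m²·s⁻³·A⁻²
  (2) [electrical resistance] = kg·m²·s⁻³·A⁻²
  (3) V·A⁻¹ = J·C⁻¹·A⁻¹ = kg·m²·s⁻³·A⁻²
  (4) Ω = V·A⁻¹ = kg·m²·s⁻³·A⁻²
  (5) [kg·m·s⁻²] / [s·A] = kg·m·s⁻³·A⁻¹
All reduce to kg·m²·s⁻³·A⁻² except (5), which is kg·m·s⁻³·A⁻¹.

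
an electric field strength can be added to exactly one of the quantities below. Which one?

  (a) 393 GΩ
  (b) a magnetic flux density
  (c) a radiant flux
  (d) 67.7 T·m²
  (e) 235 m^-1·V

(e)

Reference: [electric field strength] = kg·m·s⁻³·A⁻¹.
Each option:
  (a) Ω = V·A⁻¹ = kg·m²·s⁻³·A⁻²
  (b) [magnetic flux density] = kg·s⁻²·A⁻¹
  (c) [radiant flux] = kg·m²·s⁻³
  (d) T·m² = Wb·m⁻²·m² = kg·m²·s⁻²·A⁻¹
  (e) V·m⁻¹ = J·C⁻¹·m⁻¹ = kg·m·s⁻³·A⁻¹  ← same
Only (e) matches kg·m·s⁻³·A⁻¹.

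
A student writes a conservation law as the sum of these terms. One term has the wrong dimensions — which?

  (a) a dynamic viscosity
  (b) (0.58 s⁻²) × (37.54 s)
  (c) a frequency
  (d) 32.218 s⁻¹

(a)

Dimensions:
  (a) [dynamic viscosity] = kg·m⁻¹·s⁻¹
  (b) [s⁻²] · [s] = s⁻¹
  (c) [frequency] = s⁻¹
  (d) s⁻¹
All reduce to s⁻¹ except (a), which is kg·m⁻¹·s⁻¹.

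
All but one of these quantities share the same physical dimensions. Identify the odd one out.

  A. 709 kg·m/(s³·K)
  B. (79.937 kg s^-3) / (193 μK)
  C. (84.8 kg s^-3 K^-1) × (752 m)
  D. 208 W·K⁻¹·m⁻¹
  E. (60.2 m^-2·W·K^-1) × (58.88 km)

In SI base units:
  A. kg·m·s⁻³·K⁻¹
  B. [kg·s⁻³] / [K] = kg·s⁻³·K⁻¹
  C. [kg·s⁻³·K⁻¹] · [m] = kg·m·s⁻³·K⁻¹
  D. W·m⁻¹·K⁻¹ = J·s⁻¹·m⁻¹·K⁻¹ = kg·m·s⁻³·K⁻¹
  E. [kg·s⁻³·K⁻¹] · [m] = kg·m·s⁻³·K⁻¹
All reduce to kg·m·s⁻³·K⁻¹ except B., which is kg·s⁻³·K⁻¹.

B.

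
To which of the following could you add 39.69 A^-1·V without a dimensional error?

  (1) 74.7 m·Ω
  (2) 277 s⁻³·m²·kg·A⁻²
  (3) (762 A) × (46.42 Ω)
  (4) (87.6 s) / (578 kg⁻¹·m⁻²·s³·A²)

(2)

Reference: V·A⁻¹ = J·C⁻¹·A⁻¹ = kg·m²·s⁻³·A⁻².
Each option:
  (1) Ω·m = V·A⁻¹·m = kg·m³·s⁻³·A⁻²
  (2) kg·m²·s⁻³·A⁻²  ← same
  (3) [A] · [kg·m²·s⁻³·A⁻²] = kg·m²·s⁻³·A⁻¹
  (4) [s] / [kg⁻¹·m⁻²·s³·A²] = kg·m²·s⁻²·A⁻²
Only (2) matches kg·m²·s⁻³·A⁻².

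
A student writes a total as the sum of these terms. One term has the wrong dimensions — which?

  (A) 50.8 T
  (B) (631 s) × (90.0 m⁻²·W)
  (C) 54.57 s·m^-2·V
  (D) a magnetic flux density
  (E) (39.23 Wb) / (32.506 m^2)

(B)

Work out the base dimensions of each:
  (A) T = Wb·m⁻² = kg·s⁻²·A⁻¹
  (B) [s] · [kg·s⁻³] = kg·s⁻²
  (C) V·s·m⁻² = J·C⁻¹·s·m⁻² = kg·s⁻²·A⁻¹
  (D) [magnetic flux density] = kg·s⁻²·A⁻¹
  (E) [kg·m²·s⁻²·A⁻¹] / [m²] = kg·s⁻²·A⁻¹
All reduce to kg·s⁻²·A⁻¹ except (B), which is kg·s⁻².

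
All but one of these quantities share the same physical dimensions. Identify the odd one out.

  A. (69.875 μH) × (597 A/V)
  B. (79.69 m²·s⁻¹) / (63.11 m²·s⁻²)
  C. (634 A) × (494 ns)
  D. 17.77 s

C.

Expand each in SI base units:
  A. [kg·m²·s⁻²·A⁻²] · [kg⁻¹·m⁻²·s³·A²] = s
  B. [m²·s⁻¹] / [m²·s⁻²] = s
  C. [A] · [s] = s·A
  D. s
All reduce to s except C., which is s·A.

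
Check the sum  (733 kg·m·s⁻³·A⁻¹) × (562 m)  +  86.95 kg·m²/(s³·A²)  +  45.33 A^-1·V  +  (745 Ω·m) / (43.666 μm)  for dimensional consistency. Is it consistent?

Expand each in SI base units:
  (733 kg·m·s⁻³·A⁻¹) × (562 m):  [kg·m·s⁻³·A⁻¹] · [m] = kg·m²·s⁻³·A⁻¹
  86.95 kg·m²/(s³·A²):  kg·m²·s⁻³·A⁻²
  45.33 A^-1·V:  V·A⁻¹ = J·C⁻¹·A⁻¹ = kg·m²·s⁻³·A⁻²
  (745 Ω·m) / (43.666 μm):  [kg·m³·s⁻³·A⁻²] / [m] = kg·m²·s⁻³·A⁻²
The terms do not share a single dimension (kg·m²·s⁻³·A⁻² vs kg·m²·s⁻³·A⁻¹).

No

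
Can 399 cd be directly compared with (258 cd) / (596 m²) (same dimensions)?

No

Expand each in SI base units:
  399 cd:  cd
  (258 cd) / (596 m²):  [cd] / [m²] = m⁻²·cd
cd ≠ m⁻²·cd, so they cannot be added.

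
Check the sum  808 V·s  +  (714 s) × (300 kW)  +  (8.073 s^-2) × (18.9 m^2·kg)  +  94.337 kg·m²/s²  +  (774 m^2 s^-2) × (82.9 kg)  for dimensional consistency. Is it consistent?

No

Work out the base dimensions of each:
  808 V·s:  V·s = J·C⁻¹·s = kg·m²·s⁻²·A⁻¹
  (714 s) × (300 kW):  [s] · [kg·m²·s⁻³] = kg·m²·s⁻²
  (8.073 s^-2) × (18.9 m^2·kg):  [s⁻²] · [kg·m²] = kg·m²·s⁻²
  94.337 kg·m²/s²:  kg·m²·s⁻²
  (774 m^2 s^-2) × (82.9 kg):  [m²·s⁻²] · [kg] = kg·m²·s⁻²
The terms do not share a single dimension (kg·m²·s⁻² vs kg·m²·s⁻²·A⁻¹).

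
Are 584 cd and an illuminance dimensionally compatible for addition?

Work out the base dimensions of each:
  584 cd:  cd
  an illuminance:  [illuminance] = m⁻²·cd
cd ≠ m⁻²·cd, so they cannot be added.

No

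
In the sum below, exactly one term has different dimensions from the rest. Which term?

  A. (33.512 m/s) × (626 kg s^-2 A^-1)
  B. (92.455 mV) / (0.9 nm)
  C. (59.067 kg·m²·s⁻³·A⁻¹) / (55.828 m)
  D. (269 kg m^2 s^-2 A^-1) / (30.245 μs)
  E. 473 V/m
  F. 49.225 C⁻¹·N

D.

Reduce each to base SI dimensions:
  A. [m·s⁻¹] · [kg·s⁻²·A⁻¹] = kg·m·s⁻³·A⁻¹
  B. [kg·m²·s⁻³·A⁻¹] / [m] = kg·m·s⁻³·A⁻¹
  C. [kg·m²·s⁻³·A⁻¹] / [m] = kg·m·s⁻³·A⁻¹
  D. [kg·m²·s⁻²·A⁻¹] / [s] = kg·m²·s⁻³·A⁻¹
  E. V·m⁻¹ = J·C⁻¹·m⁻¹ = kg·m·s⁻³·A⁻¹
  F. N·C⁻¹ = kg·m·s⁻²·(s·A)⁻¹ = kg·m·s⁻³·A⁻¹
All reduce to kg·m·s⁻³·A⁻¹ except D., which is kg·m²·s⁻³·A⁻¹.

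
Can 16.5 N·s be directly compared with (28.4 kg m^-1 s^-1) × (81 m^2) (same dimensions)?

Yes

Dimensions:
  16.5 N·s:  N·s = kg·m·s⁻²·s = kg·m·s⁻¹
  (28.4 kg m^-1 s^-1) × (81 m^2):  [kg·m⁻¹·s⁻¹] · [m²] = kg·m·s⁻¹
Both are kg·m·s⁻¹, so they have the same dimensions and can be added.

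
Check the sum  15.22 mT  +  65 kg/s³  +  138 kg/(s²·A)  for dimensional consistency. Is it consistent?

Work out the base dimensions of each:
  15.22 mT:  T = Wb·m⁻² = kg·s⁻²·A⁻¹
  65 kg/s³:  kg·s⁻³
  138 kg/(s²·A):  kg·s⁻²·A⁻¹
The terms do not share a single dimension (kg·s⁻²·A⁻¹ vs kg·s⁻³).

No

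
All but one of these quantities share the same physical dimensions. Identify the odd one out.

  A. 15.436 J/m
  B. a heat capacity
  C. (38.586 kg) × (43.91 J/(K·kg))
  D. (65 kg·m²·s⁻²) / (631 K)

A.

Reduce each to base SI dimensions:
  A. J·m⁻¹ = N·m·m⁻¹ = kg·m·s⁻²
  B. [heat capacity] = kg·m²·s⁻²·K⁻¹
  C. [kg] · [m²·s⁻²·K⁻¹] = kg·m²·s⁻²·K⁻¹
  D. [kg·m²·s⁻²] / [K] = kg·m²·s⁻²·K⁻¹
All reduce to kg·m²·s⁻²·K⁻¹ except A., which is kg·m·s⁻².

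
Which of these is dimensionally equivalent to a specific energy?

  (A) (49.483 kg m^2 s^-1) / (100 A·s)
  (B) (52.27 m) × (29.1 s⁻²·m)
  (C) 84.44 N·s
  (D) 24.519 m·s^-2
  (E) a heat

(B)

Reference: [specific energy] = m²·s⁻².
Each option:
  (A) [kg·m²·s⁻¹] / [s·A] = kg·m²·s⁻²·A⁻¹
  (B) [m] · [m·s⁻²] = m²·s⁻²  ← same
  (C) N·s = kg·m·s⁻²·s = kg·m·s⁻¹
  (D) m·s⁻²
  (E) [heat] = kg·m²·s⁻²
Only (B) matches m²·s⁻².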